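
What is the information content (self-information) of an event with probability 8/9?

Information content I(x) = -log₂(p(x))
I = -log₂(8/9) = -log₂(0.8889)
I = 0.1699 bits


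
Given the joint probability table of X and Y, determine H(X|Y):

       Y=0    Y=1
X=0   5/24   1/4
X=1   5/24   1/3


H(X|Y) = Σ_y p(y) H(X|Y=y)
  p(Y=0) = 5/12, H(X|Y=0) = 1.0000
  p(Y=1) = 7/12, H(X|Y=1) = 0.9852
H(X|Y) = 0.4167×1.0000 + 0.5833×0.9852 = 0.9914 bits


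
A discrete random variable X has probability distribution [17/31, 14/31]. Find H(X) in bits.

H(X) = -Σ p(x) log₂ p(x)
  -17/31 × log₂(17/31) = 0.4753
  -14/31 × log₂(14/31) = 0.5179
H(X) = 0.9932 bits


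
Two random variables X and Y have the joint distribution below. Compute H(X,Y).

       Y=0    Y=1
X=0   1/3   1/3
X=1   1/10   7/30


H(X,Y) = -Σ p(x,y) log₂ p(x,y)
  p(0,0)=1/3: -0.3333 × log₂(0.3333) = 0.5283
  p(0,1)=1/3: -0.3333 × log₂(0.3333) = 0.5283
  p(1,0)=1/10: -0.1000 × log₂(0.1000) = 0.3322
  p(1,1)=7/30: -0.2333 × log₂(0.2333) = 0.4899
H(X,Y) = 1.8787 bits


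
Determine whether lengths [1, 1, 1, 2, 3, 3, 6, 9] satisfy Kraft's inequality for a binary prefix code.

Kraft inequality: Σ 2^(-l_i) ≤ 1 for prefix-free code
Calculating: 2^(-1) + 2^(-1) + 2^(-1) + 2^(-2) + 2^(-3) + 2^(-3) + 2^(-6) + 2^(-9)
= 0.5 + 0.5 + 0.5 + 0.25 + 0.125 + 0.125 + 0.015625 + 0.001953125
= 2.0176
Since 2.0176 > 1, prefix-free code does not exist


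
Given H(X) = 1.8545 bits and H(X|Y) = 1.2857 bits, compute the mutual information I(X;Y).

I(X;Y) = H(X) - H(X|Y)
I(X;Y) = 1.8545 - 1.2857 = 0.5688 bits


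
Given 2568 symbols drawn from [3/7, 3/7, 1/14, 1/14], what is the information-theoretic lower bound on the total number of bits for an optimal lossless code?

Entropy H = 1.5917 bits/symbol
Minimum bits = H × n = 1.5917 × 2568
= 4087.42 bits


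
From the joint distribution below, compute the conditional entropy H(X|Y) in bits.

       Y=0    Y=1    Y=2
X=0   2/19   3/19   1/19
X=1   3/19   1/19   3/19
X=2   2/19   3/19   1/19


H(X|Y) = Σ_y p(y) H(X|Y=y)
  p(Y=0) = 7/19, H(X|Y=0) = 1.5567
  p(Y=1) = 7/19, H(X|Y=1) = 1.4488
  p(Y=2) = 5/19, H(X|Y=2) = 1.3710
H(X|Y) = 0.3684×1.5567 + 0.3684×1.4488 + 0.2632×1.3710 = 1.4681 bits


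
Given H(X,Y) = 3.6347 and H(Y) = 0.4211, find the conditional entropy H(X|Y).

Chain rule: H(X,Y) = H(X|Y) + H(Y)
H(X|Y) = H(X,Y) - H(Y) = 3.6347 - 0.4211 = 3.2136 bits


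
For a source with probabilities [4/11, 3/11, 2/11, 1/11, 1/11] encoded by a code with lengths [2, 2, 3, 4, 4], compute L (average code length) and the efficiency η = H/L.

Average length L = Σ p_i × l_i = 2.5455 bits
Entropy H = 2.1181 bits
Efficiency η = H/L × 100% = 83.21%


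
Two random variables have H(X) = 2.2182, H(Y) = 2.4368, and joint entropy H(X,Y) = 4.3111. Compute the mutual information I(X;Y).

I(X;Y) = H(X) + H(Y) - H(X,Y)
I(X;Y) = 2.2182 + 2.4368 - 4.3111 = 0.3439 bits


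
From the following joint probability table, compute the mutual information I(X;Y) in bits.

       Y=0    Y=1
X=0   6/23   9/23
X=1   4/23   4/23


H(X) = 0.9321, H(Y) = 0.9877, H(X,Y) = 1.9132
I(X;Y) = H(X) + H(Y) - H(X,Y) = 0.0066 bits


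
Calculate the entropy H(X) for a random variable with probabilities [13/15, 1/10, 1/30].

H(X) = -Σ p(x) log₂ p(x)
  -13/15 × log₂(13/15) = 0.1789
  -1/10 × log₂(1/10) = 0.3322
  -1/30 × log₂(1/30) = 0.1636
H(X) = 0.6747 bits


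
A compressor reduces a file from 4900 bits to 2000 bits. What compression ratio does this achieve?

Compression ratio = Original / Compressed
= 4900 / 2000 = 2.45:1


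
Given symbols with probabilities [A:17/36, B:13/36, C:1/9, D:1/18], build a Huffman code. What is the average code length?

Huffman tree construction:
Combine smallest probabilities repeatedly
Resulting codes:
  A: 0 (length 1)
  B: 11 (length 2)
  C: 101 (length 3)
  D: 100 (length 3)
Average length = Σ p(s) × length(s) = 1.6944 bits


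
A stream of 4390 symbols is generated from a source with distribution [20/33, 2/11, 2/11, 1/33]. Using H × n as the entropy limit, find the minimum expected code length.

Entropy H = 1.4851 bits/symbol
Minimum bits = H × n = 1.4851 × 4390
= 6519.40 bits


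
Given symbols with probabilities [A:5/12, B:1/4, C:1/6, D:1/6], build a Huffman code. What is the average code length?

Huffman tree construction:
Combine smallest probabilities repeatedly
Resulting codes:
  A: 0 (length 1)
  B: 10 (length 2)
  C: 110 (length 3)
  D: 111 (length 3)
Average length = Σ p(s) × length(s) = 1.9167 bits


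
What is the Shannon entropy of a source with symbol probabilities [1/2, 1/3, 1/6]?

H(X) = -Σ p(x) log₂ p(x)
  -1/2 × log₂(1/2) = 0.5000
  -1/3 × log₂(1/3) = 0.5283
  -1/6 × log₂(1/6) = 0.4308
H(X) = 1.4591 bits


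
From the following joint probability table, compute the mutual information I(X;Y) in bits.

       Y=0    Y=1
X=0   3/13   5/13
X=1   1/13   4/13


H(X) = 0.9612, H(Y) = 0.8905, H(X,Y) = 1.8262
I(X;Y) = H(X) + H(Y) - H(X,Y) = 0.0255 bits


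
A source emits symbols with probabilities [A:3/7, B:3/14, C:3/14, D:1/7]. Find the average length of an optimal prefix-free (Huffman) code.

Huffman tree construction:
Combine smallest probabilities repeatedly
Resulting codes:
  A: 0 (length 1)
  B: 111 (length 3)
  C: 10 (length 2)
  D: 110 (length 3)
Average length = Σ p(s) × length(s) = 1.9286 bits


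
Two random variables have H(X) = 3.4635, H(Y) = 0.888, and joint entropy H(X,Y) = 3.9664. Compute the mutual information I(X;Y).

I(X;Y) = H(X) + H(Y) - H(X,Y)
I(X;Y) = 3.4635 + 0.888 - 3.9664 = 0.3851 bits


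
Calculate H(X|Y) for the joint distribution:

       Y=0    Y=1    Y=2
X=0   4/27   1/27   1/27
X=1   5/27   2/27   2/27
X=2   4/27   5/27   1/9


H(X|Y) = Σ_y p(y) H(X|Y=y)
  p(Y=0) = 13/27, H(X|Y=0) = 1.5766
  p(Y=1) = 8/27, H(X|Y=1) = 1.2988
  p(Y=2) = 2/9, H(X|Y=2) = 1.4591
H(X|Y) = 0.4815×1.5766 + 0.2963×1.2988 + 0.2222×1.4591 = 1.4682 bits


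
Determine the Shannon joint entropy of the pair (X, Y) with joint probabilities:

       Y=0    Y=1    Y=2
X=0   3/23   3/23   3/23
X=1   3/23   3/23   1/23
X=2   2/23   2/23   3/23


H(X,Y) = -Σ p(x,y) log₂ p(x,y)
  p(0,0)=3/23: -0.1304 × log₂(0.1304) = 0.3833
  p(0,1)=3/23: -0.1304 × log₂(0.1304) = 0.3833
  p(0,2)=3/23: -0.1304 × log₂(0.1304) = 0.3833
  p(1,0)=3/23: -0.1304 × log₂(0.1304) = 0.3833
  p(1,1)=3/23: -0.1304 × log₂(0.1304) = 0.3833
  p(1,2)=1/23: -0.0435 × log₂(0.0435) = 0.1967
  p(2,0)=2/23: -0.0870 × log₂(0.0870) = 0.3064
  p(2,1)=2/23: -0.0870 × log₂(0.0870) = 0.3064
  p(2,2)=3/23: -0.1304 × log₂(0.1304) = 0.3833
H(X,Y) = 3.1092 bits


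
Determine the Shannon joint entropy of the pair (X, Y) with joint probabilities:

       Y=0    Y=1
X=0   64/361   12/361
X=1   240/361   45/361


H(X,Y) = -Σ p(x,y) log₂ p(x,y)
  p(0,0)=64/361: -0.1773 × log₂(0.1773) = 0.4425
  p(0,1)=12/361: -0.0332 × log₂(0.0332) = 0.1632
  p(1,0)=240/361: -0.6648 × log₂(0.6648) = 0.3916
  p(1,1)=45/361: -0.1247 × log₂(0.1247) = 0.3745
H(X,Y) = 1.3717 bits


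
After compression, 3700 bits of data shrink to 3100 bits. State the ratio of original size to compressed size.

Compression ratio = Original / Compressed
= 3700 / 3100 = 1.19:1


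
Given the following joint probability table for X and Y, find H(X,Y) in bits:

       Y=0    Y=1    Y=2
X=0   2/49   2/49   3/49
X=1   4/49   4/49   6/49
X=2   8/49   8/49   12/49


H(X,Y) = -Σ p(x,y) log₂ p(x,y)
  p(0,0)=2/49: -0.0408 × log₂(0.0408) = 0.1884
  p(0,1)=2/49: -0.0408 × log₂(0.0408) = 0.1884
  p(0,2)=3/49: -0.0612 × log₂(0.0612) = 0.2467
  p(1,0)=4/49: -0.0816 × log₂(0.0816) = 0.2951
  p(1,1)=4/49: -0.0816 × log₂(0.0816) = 0.2951
  p(1,2)=6/49: -0.1224 × log₂(0.1224) = 0.3710
  p(2,0)=8/49: -0.1633 × log₂(0.1633) = 0.4269
  p(2,1)=8/49: -0.1633 × log₂(0.1633) = 0.4269
  p(2,2)=12/49: -0.2449 × log₂(0.2449) = 0.4971
H(X,Y) = 2.9354 bits


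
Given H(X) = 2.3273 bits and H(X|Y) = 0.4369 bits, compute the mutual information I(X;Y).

I(X;Y) = H(X) - H(X|Y)
I(X;Y) = 2.3273 - 0.4369 = 1.8904 bits


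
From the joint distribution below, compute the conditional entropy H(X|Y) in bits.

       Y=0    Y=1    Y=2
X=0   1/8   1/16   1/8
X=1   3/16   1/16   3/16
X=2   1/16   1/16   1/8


H(X|Y) = Σ_y p(y) H(X|Y=y)
  p(Y=0) = 3/8, H(X|Y=0) = 1.4591
  p(Y=1) = 3/16, H(X|Y=1) = 1.5850
  p(Y=2) = 7/16, H(X|Y=2) = 1.5567
H(X|Y) = 0.3750×1.4591 + 0.1875×1.5850 + 0.4375×1.5567 = 1.5254 bits


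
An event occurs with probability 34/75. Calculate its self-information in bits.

Information content I(x) = -log₂(p(x))
I = -log₂(34/75) = -log₂(0.4533)
I = 1.1414 bits


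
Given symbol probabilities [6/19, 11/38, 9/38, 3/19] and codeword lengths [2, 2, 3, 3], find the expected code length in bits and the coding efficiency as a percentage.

Average length L = Σ p_i × l_i = 2.3947 bits
Entropy H = 1.9555 bits
Efficiency η = H/L × 100% = 81.66%


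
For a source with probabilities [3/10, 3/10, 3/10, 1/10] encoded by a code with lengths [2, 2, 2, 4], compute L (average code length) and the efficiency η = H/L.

Average length L = Σ p_i × l_i = 2.2000 bits
Entropy H = 1.8955 bits
Efficiency η = H/L × 100% = 86.16%


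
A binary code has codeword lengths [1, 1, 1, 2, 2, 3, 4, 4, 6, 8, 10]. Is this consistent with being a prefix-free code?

Kraft inequality: Σ 2^(-l_i) ≤ 1 for prefix-free code
Calculating: 2^(-1) + 2^(-1) + 2^(-1) + 2^(-2) + 2^(-2) + 2^(-3) + 2^(-4) + 2^(-4) + 2^(-6) + 2^(-8) + 2^(-10)
= 0.5 + 0.5 + 0.5 + 0.25 + 0.25 + 0.125 + 0.0625 + 0.0625 + 0.015625 + 0.00390625 + 0.0009765625
= 2.2705
Since 2.2705 > 1, prefix-free code does not exist


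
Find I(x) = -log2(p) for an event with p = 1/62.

Information content I(x) = -log₂(p(x))
I = -log₂(1/62) = -log₂(0.0161)
I = 5.9542 bits


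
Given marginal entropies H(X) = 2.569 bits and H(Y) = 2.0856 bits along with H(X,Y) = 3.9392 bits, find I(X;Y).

I(X;Y) = H(X) + H(Y) - H(X,Y)
I(X;Y) = 2.569 + 2.0856 - 3.9392 = 0.7154 bits


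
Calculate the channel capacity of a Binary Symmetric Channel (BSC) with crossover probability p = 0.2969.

For BSC with error probability p:
C = 1 - H(p) where H(p) is binary entropy
H(0.2969) = -0.2969 × log₂(0.2969) - 0.7031 × log₂(0.7031)
H(p) = 0.8775
C = 1 - 0.8775 = 0.1225 bits/use


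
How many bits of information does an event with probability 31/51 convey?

Information content I(x) = -log₂(p(x))
I = -log₂(31/51) = -log₂(0.6078)
I = 0.7182 bits


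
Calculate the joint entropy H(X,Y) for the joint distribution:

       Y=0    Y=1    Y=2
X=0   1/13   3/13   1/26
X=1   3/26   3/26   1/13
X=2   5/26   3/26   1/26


H(X,Y) = -Σ p(x,y) log₂ p(x,y)
  p(0,0)=1/13: -0.0769 × log₂(0.0769) = 0.2846
  p(0,1)=3/13: -0.2308 × log₂(0.2308) = 0.4882
  p(0,2)=1/26: -0.0385 × log₂(0.0385) = 0.1808
  p(1,0)=3/26: -0.1154 × log₂(0.1154) = 0.3595
  p(1,1)=3/26: -0.1154 × log₂(0.1154) = 0.3595
  p(1,2)=1/13: -0.0769 × log₂(0.0769) = 0.2846
  p(2,0)=5/26: -0.1923 × log₂(0.1923) = 0.4574
  p(2,1)=3/26: -0.1154 × log₂(0.1154) = 0.3595
  p(2,2)=1/26: -0.0385 × log₂(0.0385) = 0.1808
H(X,Y) = 2.9549 bits


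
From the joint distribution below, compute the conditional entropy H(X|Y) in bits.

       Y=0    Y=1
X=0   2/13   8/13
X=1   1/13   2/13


H(X|Y) = Σ_y p(y) H(X|Y=y)
  p(Y=0) = 3/13, H(X|Y=0) = 0.9183
  p(Y=1) = 10/13, H(X|Y=1) = 0.7219
H(X|Y) = 0.2308×0.9183 + 0.7692×0.7219 = 0.7672 bits


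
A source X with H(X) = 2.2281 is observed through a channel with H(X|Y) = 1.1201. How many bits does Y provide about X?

I(X;Y) = H(X) - H(X|Y)
I(X;Y) = 2.2281 - 1.1201 = 1.108 bits


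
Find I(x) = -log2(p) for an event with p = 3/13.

Information content I(x) = -log₂(p(x))
I = -log₂(3/13) = -log₂(0.2308)
I = 2.1155 bits


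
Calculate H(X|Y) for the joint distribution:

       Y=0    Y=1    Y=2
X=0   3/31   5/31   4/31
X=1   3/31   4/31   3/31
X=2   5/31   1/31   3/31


H(X|Y) = Σ_y p(y) H(X|Y=y)
  p(Y=0) = 11/31, H(X|Y=0) = 1.5395
  p(Y=1) = 10/31, H(X|Y=1) = 1.3610
  p(Y=2) = 10/31, H(X|Y=2) = 1.5710
H(X|Y) = 0.3548×1.5395 + 0.3226×1.3610 + 0.3226×1.5710 = 1.4920 bits


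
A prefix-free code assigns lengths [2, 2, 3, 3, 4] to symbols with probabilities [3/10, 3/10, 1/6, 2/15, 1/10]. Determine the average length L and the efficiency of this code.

Average length L = Σ p_i × l_i = 2.5000 bits
Entropy H = 2.1928 bits
Efficiency η = H/L × 100% = 87.71%


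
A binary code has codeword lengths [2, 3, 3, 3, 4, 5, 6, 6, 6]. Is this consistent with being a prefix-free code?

Kraft inequality: Σ 2^(-l_i) ≤ 1 for prefix-free code
Calculating: 2^(-2) + 2^(-3) + 2^(-3) + 2^(-3) + 2^(-4) + 2^(-5) + 2^(-6) + 2^(-6) + 2^(-6)
= 0.25 + 0.125 + 0.125 + 0.125 + 0.0625 + 0.03125 + 0.015625 + 0.015625 + 0.015625
= 0.7656
Since 0.7656 ≤ 1, prefix-free code exists


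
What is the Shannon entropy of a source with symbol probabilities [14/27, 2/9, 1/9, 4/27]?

H(X) = -Σ p(x) log₂ p(x)
  -14/27 × log₂(14/27) = 0.4913
  -2/9 × log₂(2/9) = 0.4822
  -1/9 × log₂(1/9) = 0.3522
  -4/27 × log₂(4/27) = 0.4081
H(X) = 1.7339 bits


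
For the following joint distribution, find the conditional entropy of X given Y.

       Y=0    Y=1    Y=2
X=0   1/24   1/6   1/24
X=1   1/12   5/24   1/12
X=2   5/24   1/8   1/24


H(X|Y) = Σ_y p(y) H(X|Y=y)
  p(Y=0) = 1/3, H(X|Y=0) = 1.2988
  p(Y=1) = 1/2, H(X|Y=1) = 1.5546
  p(Y=2) = 1/6, H(X|Y=2) = 1.5000
H(X|Y) = 0.3333×1.2988 + 0.5000×1.5546 + 0.1667×1.5000 = 1.4602 bits


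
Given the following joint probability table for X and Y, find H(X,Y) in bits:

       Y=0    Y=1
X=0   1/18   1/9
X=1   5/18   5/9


H(X,Y) = -Σ p(x,y) log₂ p(x,y)
  p(0,0)=1/18: -0.0556 × log₂(0.0556) = 0.2317
  p(0,1)=1/9: -0.1111 × log₂(0.1111) = 0.3522
  p(1,0)=5/18: -0.2778 × log₂(0.2778) = 0.5133
  p(1,1)=5/9: -0.5556 × log₂(0.5556) = 0.4711
H(X,Y) = 1.5683 bits


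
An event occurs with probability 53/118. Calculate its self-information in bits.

Information content I(x) = -log₂(p(x))
I = -log₂(53/118) = -log₂(0.4492)
I = 1.1547 bits


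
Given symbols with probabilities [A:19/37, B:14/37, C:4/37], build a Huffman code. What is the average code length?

Huffman tree construction:
Combine smallest probabilities repeatedly
Resulting codes:
  A: 1 (length 1)
  B: 01 (length 2)
  C: 00 (length 2)
Average length = Σ p(s) × length(s) = 1.4865 bits


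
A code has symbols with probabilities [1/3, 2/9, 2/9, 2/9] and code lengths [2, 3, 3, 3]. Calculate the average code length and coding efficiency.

Average length L = Σ p_i × l_i = 2.6667 bits
Entropy H = 1.9749 bits
Efficiency η = H/L × 100% = 74.06%


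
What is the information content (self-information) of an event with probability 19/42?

Information content I(x) = -log₂(p(x))
I = -log₂(19/42) = -log₂(0.4524)
I = 1.1444 bits


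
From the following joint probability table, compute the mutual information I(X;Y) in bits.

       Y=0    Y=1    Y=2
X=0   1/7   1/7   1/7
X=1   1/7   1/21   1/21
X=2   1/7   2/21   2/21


H(X) = 1.5452, H(Y) = 1.5567, H(X,Y) = 3.0697
I(X;Y) = H(X) + H(Y) - H(X,Y) = 0.0321 bits


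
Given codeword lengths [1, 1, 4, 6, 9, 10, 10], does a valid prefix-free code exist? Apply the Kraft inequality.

Kraft inequality: Σ 2^(-l_i) ≤ 1 for prefix-free code
Calculating: 2^(-1) + 2^(-1) + 2^(-4) + 2^(-6) + 2^(-9) + 2^(-10) + 2^(-10)
= 0.5 + 0.5 + 0.0625 + 0.015625 + 0.001953125 + 0.0009765625 + 0.0009765625
= 1.0820
Since 1.0820 > 1, prefix-free code does not exist


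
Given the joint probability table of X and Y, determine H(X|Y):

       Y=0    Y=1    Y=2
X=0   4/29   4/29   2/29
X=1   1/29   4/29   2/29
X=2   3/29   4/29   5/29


H(X|Y) = Σ_y p(y) H(X|Y=y)
  p(Y=0) = 8/29, H(X|Y=0) = 1.4056
  p(Y=1) = 12/29, H(X|Y=1) = 1.5850
  p(Y=2) = 9/29, H(X|Y=2) = 1.4355
H(X|Y) = 0.2759×1.4056 + 0.4138×1.5850 + 0.3103×1.4355 = 1.4891 bits


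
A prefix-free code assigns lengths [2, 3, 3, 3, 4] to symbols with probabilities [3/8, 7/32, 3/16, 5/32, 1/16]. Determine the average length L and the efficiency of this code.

Average length L = Σ p_i × l_i = 2.6875 bits
Entropy H = 2.1315 bits
Efficiency η = H/L × 100% = 79.31%


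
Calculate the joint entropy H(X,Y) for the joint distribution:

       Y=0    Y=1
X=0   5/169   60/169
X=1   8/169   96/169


H(X,Y) = -Σ p(x,y) log₂ p(x,y)
  p(0,0)=5/169: -0.0296 × log₂(0.0296) = 0.1503
  p(0,1)=60/169: -0.3550 × log₂(0.3550) = 0.5304
  p(1,0)=8/169: -0.0473 × log₂(0.0473) = 0.2083
  p(1,1)=96/169: -0.5680 × log₂(0.5680) = 0.4635
H(X,Y) = 1.3525 bits


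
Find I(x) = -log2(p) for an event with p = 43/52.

Information content I(x) = -log₂(p(x))
I = -log₂(43/52) = -log₂(0.8269)
I = 0.2742 bits


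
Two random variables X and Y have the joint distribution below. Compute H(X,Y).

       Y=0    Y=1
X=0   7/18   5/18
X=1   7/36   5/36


H(X,Y) = -Σ p(x,y) log₂ p(x,y)
  p(0,0)=7/18: -0.3889 × log₂(0.3889) = 0.5299
  p(0,1)=5/18: -0.2778 × log₂(0.2778) = 0.5133
  p(1,0)=7/36: -0.1944 × log₂(0.1944) = 0.4594
  p(1,1)=5/36: -0.1389 × log₂(0.1389) = 0.3956
H(X,Y) = 1.8982 bits


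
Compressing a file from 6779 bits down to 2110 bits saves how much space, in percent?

Space savings = (1 - Compressed/Original) × 100%
= (1 - 2110/6779) × 100%
= 68.87%


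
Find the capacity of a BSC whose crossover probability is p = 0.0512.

For BSC with error probability p:
C = 1 - H(p) where H(p) is binary entropy
H(0.0512) = -0.0512 × log₂(0.0512) - 0.9488 × log₂(0.9488)
H(p) = 0.2915
C = 1 - 0.2915 = 0.7085 bits/use


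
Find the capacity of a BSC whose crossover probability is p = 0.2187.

For BSC with error probability p:
C = 1 - H(p) where H(p) is binary entropy
H(0.2187) = -0.2187 × log₂(0.2187) - 0.7813 × log₂(0.7813)
H(p) = 0.7578
C = 1 - 0.7578 = 0.2422 bits/use


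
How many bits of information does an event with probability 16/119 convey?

Information content I(x) = -log₂(p(x))
I = -log₂(16/119) = -log₂(0.1345)
I = 2.8948 bits


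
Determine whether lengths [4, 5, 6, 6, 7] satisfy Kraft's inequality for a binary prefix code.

Kraft inequality: Σ 2^(-l_i) ≤ 1 for prefix-free code
Calculating: 2^(-4) + 2^(-5) + 2^(-6) + 2^(-6) + 2^(-7)
= 0.0625 + 0.03125 + 0.015625 + 0.015625 + 0.0078125
= 0.1328
Since 0.1328 ≤ 1, prefix-free code exists


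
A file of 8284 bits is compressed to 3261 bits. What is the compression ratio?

Compression ratio = Original / Compressed
= 8284 / 3261 = 2.54:1


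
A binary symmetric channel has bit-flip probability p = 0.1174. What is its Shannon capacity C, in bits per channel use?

For BSC with error probability p:
C = 1 - H(p) where H(p) is binary entropy
H(0.1174) = -0.1174 × log₂(0.1174) - 0.8826 × log₂(0.8826)
H(p) = 0.5218
C = 1 - 0.5218 = 0.4782 bits/use


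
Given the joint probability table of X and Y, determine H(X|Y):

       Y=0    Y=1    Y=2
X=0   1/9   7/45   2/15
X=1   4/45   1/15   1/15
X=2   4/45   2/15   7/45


H(X|Y) = Σ_y p(y) H(X|Y=y)
  p(Y=0) = 13/45, H(X|Y=0) = 1.5766
  p(Y=1) = 16/45, H(X|Y=1) = 1.5052
  p(Y=2) = 16/45, H(X|Y=2) = 1.5052
H(X|Y) = 0.2889×1.5766 + 0.3556×1.5052 + 0.3556×1.5052 = 1.5259 bits


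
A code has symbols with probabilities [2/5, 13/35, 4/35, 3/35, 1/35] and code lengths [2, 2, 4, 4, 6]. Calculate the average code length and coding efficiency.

Average length L = Σ p_i × l_i = 2.5143 bits
Entropy H = 1.8675 bits
Efficiency η = H/L × 100% = 74.27%


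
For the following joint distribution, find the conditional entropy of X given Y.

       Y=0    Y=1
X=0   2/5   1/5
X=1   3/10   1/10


H(X|Y) = Σ_y p(y) H(X|Y=y)
  p(Y=0) = 7/10, H(X|Y=0) = 0.9852
  p(Y=1) = 3/10, H(X|Y=1) = 0.9183
H(X|Y) = 0.7000×0.9852 + 0.3000×0.9183 = 0.9651 bits


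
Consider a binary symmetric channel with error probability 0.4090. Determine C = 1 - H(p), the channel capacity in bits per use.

For BSC with error probability p:
C = 1 - H(p) where H(p) is binary entropy
H(0.4090) = -0.4090 × log₂(0.4090) - 0.5910 × log₂(0.5910)
H(p) = 0.9760
C = 1 - 0.9760 = 0.0240 bits/use


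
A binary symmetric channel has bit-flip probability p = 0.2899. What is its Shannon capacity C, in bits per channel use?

For BSC with error probability p:
C = 1 - H(p) where H(p) is binary entropy
H(0.2899) = -0.2899 × log₂(0.2899) - 0.7101 × log₂(0.7101)
H(p) = 0.8686
C = 1 - 0.8686 = 0.1314 bits/use


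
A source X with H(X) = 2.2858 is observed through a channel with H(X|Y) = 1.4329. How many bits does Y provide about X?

I(X;Y) = H(X) - H(X|Y)
I(X;Y) = 2.2858 - 1.4329 = 0.8529 bits


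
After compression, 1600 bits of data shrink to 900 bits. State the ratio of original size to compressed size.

Compression ratio = Original / Compressed
= 1600 / 900 = 1.78:1


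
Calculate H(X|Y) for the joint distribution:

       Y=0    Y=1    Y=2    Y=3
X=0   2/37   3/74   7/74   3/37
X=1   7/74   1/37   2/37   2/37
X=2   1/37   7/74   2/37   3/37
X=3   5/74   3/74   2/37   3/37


H(X|Y) = Σ_y p(y) H(X|Y=y)
  p(Y=0) = 9/37, H(X|Y=0) = 1.8776
  p(Y=1) = 15/74, H(X|Y=1) = 1.8295
  p(Y=2) = 19/74, H(X|Y=2) = 1.9505
  p(Y=3) = 11/37, H(X|Y=3) = 1.9808
H(X|Y) = 0.2432×1.8776 + 0.2027×1.8295 + 0.2568×1.9505 + 0.2973×1.9808 = 1.9173 bits


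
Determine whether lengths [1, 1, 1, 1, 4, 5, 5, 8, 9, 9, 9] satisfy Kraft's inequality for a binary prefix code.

Kraft inequality: Σ 2^(-l_i) ≤ 1 for prefix-free code
Calculating: 2^(-1) + 2^(-1) + 2^(-1) + 2^(-1) + 2^(-4) + 2^(-5) + 2^(-5) + 2^(-8) + 2^(-9) + 2^(-9) + 2^(-9)
= 0.5 + 0.5 + 0.5 + 0.5 + 0.0625 + 0.03125 + 0.03125 + 0.00390625 + 0.001953125 + 0.001953125 + 0.001953125
= 2.1348
Since 2.1348 > 1, prefix-free code does not exist


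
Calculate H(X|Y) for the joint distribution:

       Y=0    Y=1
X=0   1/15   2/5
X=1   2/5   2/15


H(X|Y) = Σ_y p(y) H(X|Y=y)
  p(Y=0) = 7/15, H(X|Y=0) = 0.5917
  p(Y=1) = 8/15, H(X|Y=1) = 0.8113
H(X|Y) = 0.4667×0.5917 + 0.5333×0.8113 = 0.7088 bits


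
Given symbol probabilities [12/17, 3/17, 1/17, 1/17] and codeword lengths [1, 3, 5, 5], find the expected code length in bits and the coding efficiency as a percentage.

Average length L = Σ p_i × l_i = 1.8235 bits
Entropy H = 1.2772 bits
Efficiency η = H/L × 100% = 70.04%


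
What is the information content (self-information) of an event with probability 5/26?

Information content I(x) = -log₂(p(x))
I = -log₂(5/26) = -log₂(0.1923)
I = 2.3785 bits


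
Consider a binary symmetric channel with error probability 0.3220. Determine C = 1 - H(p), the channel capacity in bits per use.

For BSC with error probability p:
C = 1 - H(p) where H(p) is binary entropy
H(0.3220) = -0.3220 × log₂(0.3220) - 0.6780 × log₂(0.6780)
H(p) = 0.9065
C = 1 - 0.9065 = 0.0935 bits/use


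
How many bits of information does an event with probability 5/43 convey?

Information content I(x) = -log₂(p(x))
I = -log₂(5/43) = -log₂(0.1163)
I = 3.1043 bits


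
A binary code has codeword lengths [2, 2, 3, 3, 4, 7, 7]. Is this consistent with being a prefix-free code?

Kraft inequality: Σ 2^(-l_i) ≤ 1 for prefix-free code
Calculating: 2^(-2) + 2^(-2) + 2^(-3) + 2^(-3) + 2^(-4) + 2^(-7) + 2^(-7)
= 0.25 + 0.25 + 0.125 + 0.125 + 0.0625 + 0.0078125 + 0.0078125
= 0.8281
Since 0.8281 ≤ 1, prefix-free code exists


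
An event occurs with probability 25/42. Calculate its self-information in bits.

Information content I(x) = -log₂(p(x))
I = -log₂(25/42) = -log₂(0.5952)
I = 0.7485 bits


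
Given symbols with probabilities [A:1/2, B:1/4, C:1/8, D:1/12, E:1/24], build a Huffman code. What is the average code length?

Huffman tree construction:
Combine smallest probabilities repeatedly
Resulting codes:
  A: 0 (length 1)
  B: 10 (length 2)
  C: 110 (length 3)
  D: 1111 (length 4)
  E: 1110 (length 4)
Average length = Σ p(s) × length(s) = 1.8750 bits


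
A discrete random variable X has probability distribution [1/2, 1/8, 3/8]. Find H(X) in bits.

H(X) = -Σ p(x) log₂ p(x)
  -1/2 × log₂(1/2) = 0.5000
  -1/8 × log₂(1/8) = 0.3750
  -3/8 × log₂(3/8) = 0.5306
H(X) = 1.4056 bits


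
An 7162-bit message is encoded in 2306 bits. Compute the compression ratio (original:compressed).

Compression ratio = Original / Compressed
= 7162 / 2306 = 3.11:1


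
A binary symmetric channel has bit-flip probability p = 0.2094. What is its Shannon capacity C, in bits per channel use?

For BSC with error probability p:
C = 1 - H(p) where H(p) is binary entropy
H(0.2094) = -0.2094 × log₂(0.2094) - 0.7906 × log₂(0.7906)
H(p) = 0.7403
C = 1 - 0.7403 = 0.2597 bits/use


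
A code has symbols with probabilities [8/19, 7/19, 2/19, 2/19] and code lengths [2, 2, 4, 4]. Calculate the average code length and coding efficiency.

Average length L = Σ p_i × l_i = 2.4211 bits
Entropy H = 1.7400 bits
Efficiency η = H/L × 100% = 71.87%


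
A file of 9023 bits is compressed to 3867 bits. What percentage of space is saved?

Space savings = (1 - Compressed/Original) × 100%
= (1 - 3867/9023) × 100%
= 57.14%


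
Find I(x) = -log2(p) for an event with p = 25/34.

Information content I(x) = -log₂(p(x))
I = -log₂(25/34) = -log₂(0.7353)
I = 0.4436 bits


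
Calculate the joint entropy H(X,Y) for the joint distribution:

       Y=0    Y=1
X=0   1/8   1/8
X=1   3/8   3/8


H(X,Y) = -Σ p(x,y) log₂ p(x,y)
  p(0,0)=1/8: -0.1250 × log₂(0.1250) = 0.3750
  p(0,1)=1/8: -0.1250 × log₂(0.1250) = 0.3750
  p(1,0)=3/8: -0.3750 × log₂(0.3750) = 0.5306
  p(1,1)=3/8: -0.3750 × log₂(0.3750) = 0.5306
H(X,Y) = 1.8113 bits


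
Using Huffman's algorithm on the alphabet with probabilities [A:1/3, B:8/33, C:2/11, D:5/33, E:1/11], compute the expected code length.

Huffman tree construction:
Combine smallest probabilities repeatedly
Resulting codes:
  A: 11 (length 2)
  B: 01 (length 2)
  C: 00 (length 2)
  D: 101 (length 3)
  E: 100 (length 3)
Average length = Σ p(s) × length(s) = 2.2424 bits


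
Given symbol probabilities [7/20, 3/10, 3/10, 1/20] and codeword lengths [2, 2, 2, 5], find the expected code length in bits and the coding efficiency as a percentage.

Average length L = Σ p_i × l_i = 2.1500 bits
Entropy H = 1.7884 bits
Efficiency η = H/L × 100% = 83.18%


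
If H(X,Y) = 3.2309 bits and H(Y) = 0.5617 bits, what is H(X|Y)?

Chain rule: H(X,Y) = H(X|Y) + H(Y)
H(X|Y) = H(X,Y) - H(Y) = 3.2309 - 0.5617 = 2.6692 bits


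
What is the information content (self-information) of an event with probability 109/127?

Information content I(x) = -log₂(p(x))
I = -log₂(109/127) = -log₂(0.8583)
I = 0.2205 bits


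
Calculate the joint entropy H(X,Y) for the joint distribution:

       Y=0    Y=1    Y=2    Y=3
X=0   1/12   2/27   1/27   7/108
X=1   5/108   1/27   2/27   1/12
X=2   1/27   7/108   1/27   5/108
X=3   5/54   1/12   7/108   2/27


H(X,Y) = -Σ p(x,y) log₂ p(x,y)
  p(0,0)=1/12: -0.0833 × log₂(0.0833) = 0.2987
  p(0,1)=2/27: -0.0741 × log₂(0.0741) = 0.2781
  p(0,2)=1/27: -0.0370 × log₂(0.0370) = 0.1761
  p(0,3)=7/108: -0.0648 × log₂(0.0648) = 0.2559
  p(1,0)=5/108: -0.0463 × log₂(0.0463) = 0.2052
  p(1,1)=1/27: -0.0370 × log₂(0.0370) = 0.1761
  p(1,2)=2/27: -0.0741 × log₂(0.0741) = 0.2781
  p(1,3)=1/12: -0.0833 × log₂(0.0833) = 0.2987
  p(2,0)=1/27: -0.0370 × log₂(0.0370) = 0.1761
  p(2,1)=7/108: -0.0648 × log₂(0.0648) = 0.2559
  p(2,2)=1/27: -0.0370 × log₂(0.0370) = 0.1761
  p(2,3)=5/108: -0.0463 × log₂(0.0463) = 0.2052
  p(3,0)=5/54: -0.0926 × log₂(0.0926) = 0.3179
  p(3,1)=1/12: -0.0833 × log₂(0.0833) = 0.2987
  p(3,2)=7/108: -0.0648 × log₂(0.0648) = 0.2559
  p(3,3)=2/27: -0.0741 × log₂(0.0741) = 0.2781
H(X,Y) = 3.9310 bits


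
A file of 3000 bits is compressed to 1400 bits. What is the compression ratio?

Compression ratio = Original / Compressed
= 3000 / 1400 = 2.14:1


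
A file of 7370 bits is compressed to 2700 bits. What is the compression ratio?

Compression ratio = Original / Compressed
= 7370 / 2700 = 2.73:1


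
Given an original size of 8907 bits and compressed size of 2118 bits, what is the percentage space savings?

Space savings = (1 - Compressed/Original) × 100%
= (1 - 2118/8907) × 100%
= 76.22%


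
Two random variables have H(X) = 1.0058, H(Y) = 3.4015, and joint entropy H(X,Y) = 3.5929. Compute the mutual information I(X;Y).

I(X;Y) = H(X) + H(Y) - H(X,Y)
I(X;Y) = 1.0058 + 3.4015 - 3.5929 = 0.8144 bits


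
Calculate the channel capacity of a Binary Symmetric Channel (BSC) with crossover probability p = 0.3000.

For BSC with error probability p:
C = 1 - H(p) where H(p) is binary entropy
H(0.3000) = -0.3000 × log₂(0.3000) - 0.7000 × log₂(0.7000)
H(p) = 0.8813
C = 1 - 0.8813 = 0.1187 bits/use


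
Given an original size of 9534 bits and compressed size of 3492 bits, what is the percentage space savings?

Space savings = (1 - Compressed/Original) × 100%
= (1 - 3492/9534) × 100%
= 63.37%


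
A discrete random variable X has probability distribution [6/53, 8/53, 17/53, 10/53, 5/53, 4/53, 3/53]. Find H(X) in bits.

H(X) = -Σ p(x) log₂ p(x)
  -6/53 × log₂(6/53) = 0.3558
  -8/53 × log₂(8/53) = 0.4118
  -17/53 × log₂(17/53) = 0.5262
  -10/53 × log₂(10/53) = 0.4540
  -5/53 × log₂(5/53) = 0.3213
  -4/53 × log₂(4/53) = 0.2814
  -3/53 × log₂(3/53) = 0.2345
H(X) = 2.5849 bits


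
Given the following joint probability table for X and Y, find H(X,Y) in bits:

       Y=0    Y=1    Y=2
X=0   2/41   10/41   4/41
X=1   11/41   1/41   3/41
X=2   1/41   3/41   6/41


H(X,Y) = -Σ p(x,y) log₂ p(x,y)
  p(0,0)=2/41: -0.0488 × log₂(0.0488) = 0.2126
  p(0,1)=10/41: -0.2439 × log₂(0.2439) = 0.4965
  p(0,2)=4/41: -0.0976 × log₂(0.0976) = 0.3276
  p(1,0)=11/41: -0.2683 × log₂(0.2683) = 0.5093
  p(1,1)=1/41: -0.0244 × log₂(0.0244) = 0.1307
  p(1,2)=3/41: -0.0732 × log₂(0.0732) = 0.2760
  p(2,0)=1/41: -0.0244 × log₂(0.0244) = 0.1307
  p(2,1)=3/41: -0.0732 × log₂(0.0732) = 0.2760
  p(2,2)=6/41: -0.1463 × log₂(0.1463) = 0.4057
H(X,Y) = 2.7651 bits


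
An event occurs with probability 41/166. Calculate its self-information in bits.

Information content I(x) = -log₂(p(x))
I = -log₂(41/166) = -log₂(0.2470)
I = 2.0175 bits


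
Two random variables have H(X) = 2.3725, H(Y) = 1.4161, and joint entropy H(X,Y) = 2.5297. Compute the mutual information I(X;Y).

I(X;Y) = H(X) + H(Y) - H(X,Y)
I(X;Y) = 2.3725 + 1.4161 - 2.5297 = 1.2589 bits


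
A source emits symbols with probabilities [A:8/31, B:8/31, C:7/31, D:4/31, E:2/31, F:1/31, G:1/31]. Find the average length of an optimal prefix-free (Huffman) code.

Huffman tree construction:
Combine smallest probabilities repeatedly
Resulting codes:
  A: 01 (length 2)
  B: 10 (length 2)
  C: 00 (length 2)
  D: 110 (length 3)
  E: 1110 (length 4)
  F: 11110 (length 5)
  G: 11111 (length 5)
Average length = Σ p(s) × length(s) = 2.4516 bits


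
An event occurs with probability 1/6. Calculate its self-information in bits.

Information content I(x) = -log₂(p(x))
I = -log₂(1/6) = -log₂(0.1667)
I = 2.5850 bits


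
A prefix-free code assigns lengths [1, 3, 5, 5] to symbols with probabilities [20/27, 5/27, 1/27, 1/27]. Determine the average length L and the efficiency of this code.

Average length L = Σ p_i × l_i = 1.6667 bits
Entropy H = 1.1235 bits
Efficiency η = H/L × 100% = 67.41%


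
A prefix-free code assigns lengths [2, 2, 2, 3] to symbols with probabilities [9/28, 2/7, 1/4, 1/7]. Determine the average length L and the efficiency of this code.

Average length L = Σ p_i × l_i = 2.1429 bits
Entropy H = 1.9438 bits
Efficiency η = H/L × 100% = 90.71%


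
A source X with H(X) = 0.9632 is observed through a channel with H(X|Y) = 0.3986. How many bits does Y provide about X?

I(X;Y) = H(X) - H(X|Y)
I(X;Y) = 0.9632 - 0.3986 = 0.5646 bits


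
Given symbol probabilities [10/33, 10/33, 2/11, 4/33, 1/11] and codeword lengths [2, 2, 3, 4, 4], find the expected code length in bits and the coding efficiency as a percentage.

Average length L = Σ p_i × l_i = 2.6061 bits
Entropy H = 2.1746 bits
Efficiency η = H/L × 100% = 83.44%


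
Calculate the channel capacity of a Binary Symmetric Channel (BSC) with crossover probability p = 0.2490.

For BSC with error probability p:
C = 1 - H(p) where H(p) is binary entropy
H(0.2490) = -0.2490 × log₂(0.2490) - 0.7510 × log₂(0.7510)
H(p) = 0.8097
C = 1 - 0.8097 = 0.1903 bits/use


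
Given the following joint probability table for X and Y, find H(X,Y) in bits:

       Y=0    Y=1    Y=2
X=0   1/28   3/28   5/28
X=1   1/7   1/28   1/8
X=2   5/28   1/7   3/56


H(X,Y) = -Σ p(x,y) log₂ p(x,y)
  p(0,0)=1/28: -0.0357 × log₂(0.0357) = 0.1717
  p(0,1)=3/28: -0.1071 × log₂(0.1071) = 0.3453
  p(0,2)=5/28: -0.1786 × log₂(0.1786) = 0.4438
  p(1,0)=1/7: -0.1429 × log₂(0.1429) = 0.4011
  p(1,1)=1/28: -0.0357 × log₂(0.0357) = 0.1717
  p(1,2)=1/8: -0.1250 × log₂(0.1250) = 0.3750
  p(2,0)=5/28: -0.1786 × log₂(0.1786) = 0.4438
  p(2,1)=1/7: -0.1429 × log₂(0.1429) = 0.4011
  p(2,2)=3/56: -0.0536 × log₂(0.0536) = 0.2262
H(X,Y) = 2.9796 bits


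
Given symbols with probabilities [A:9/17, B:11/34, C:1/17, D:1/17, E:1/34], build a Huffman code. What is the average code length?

Huffman tree construction:
Combine smallest probabilities repeatedly
Resulting codes:
  A: 1 (length 1)
  B: 01 (length 2)
  C: 0011 (length 4)
  D: 000 (length 3)
  E: 0010 (length 4)
Average length = Σ p(s) × length(s) = 1.7059 bits


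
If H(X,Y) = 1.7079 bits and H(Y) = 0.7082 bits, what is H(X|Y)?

Chain rule: H(X,Y) = H(X|Y) + H(Y)
H(X|Y) = H(X,Y) - H(Y) = 1.7079 - 0.7082 = 0.9997 bits


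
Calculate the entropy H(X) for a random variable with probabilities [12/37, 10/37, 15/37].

H(X) = -Σ p(x) log₂ p(x)
  -12/37 × log₂(12/37) = 0.5269
  -10/37 × log₂(10/37) = 0.5101
  -15/37 × log₂(15/37) = 0.5281
H(X) = 1.5651 bits


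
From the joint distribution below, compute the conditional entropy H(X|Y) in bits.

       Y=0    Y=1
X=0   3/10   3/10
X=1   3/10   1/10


H(X|Y) = Σ_y p(y) H(X|Y=y)
  p(Y=0) = 3/5, H(X|Y=0) = 1.0000
  p(Y=1) = 2/5, H(X|Y=1) = 0.8113
H(X|Y) = 0.6000×1.0000 + 0.4000×0.8113 = 0.9245 bits


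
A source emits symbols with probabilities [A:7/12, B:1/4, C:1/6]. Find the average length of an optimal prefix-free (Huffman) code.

Huffman tree construction:
Combine smallest probabilities repeatedly
Resulting codes:
  A: 1 (length 1)
  B: 01 (length 2)
  C: 00 (length 2)
Average length = Σ p(s) × length(s) = 1.4167 bits


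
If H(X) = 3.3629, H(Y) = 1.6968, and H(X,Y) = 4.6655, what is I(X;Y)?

I(X;Y) = H(X) + H(Y) - H(X,Y)
I(X;Y) = 3.3629 + 1.6968 - 4.6655 = 0.3942 bits


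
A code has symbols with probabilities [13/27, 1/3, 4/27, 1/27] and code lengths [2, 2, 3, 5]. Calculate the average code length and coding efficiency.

Average length L = Σ p_i × l_i = 2.2593 bits
Entropy H = 1.6203 bits
Efficiency η = H/L × 100% = 71.72%


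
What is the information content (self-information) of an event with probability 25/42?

Information content I(x) = -log₂(p(x))
I = -log₂(25/42) = -log₂(0.5952)
I = 0.7485 bits


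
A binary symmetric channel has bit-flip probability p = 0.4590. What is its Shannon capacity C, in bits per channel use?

For BSC with error probability p:
C = 1 - H(p) where H(p) is binary entropy
H(0.4590) = -0.4590 × log₂(0.4590) - 0.5410 × log₂(0.5410)
H(p) = 0.9951
C = 1 - 0.9951 = 0.0049 bits/use


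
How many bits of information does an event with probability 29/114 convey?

Information content I(x) = -log₂(p(x))
I = -log₂(29/114) = -log₂(0.2544)
I = 1.9749 bits


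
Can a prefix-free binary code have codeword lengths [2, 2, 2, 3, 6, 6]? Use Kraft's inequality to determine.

Kraft inequality: Σ 2^(-l_i) ≤ 1 for prefix-free code
Calculating: 2^(-2) + 2^(-2) + 2^(-2) + 2^(-3) + 2^(-6) + 2^(-6)
= 0.25 + 0.25 + 0.25 + 0.125 + 0.015625 + 0.015625
= 0.9062
Since 0.9062 ≤ 1, prefix-free code exists


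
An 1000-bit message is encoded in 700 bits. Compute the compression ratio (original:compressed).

Compression ratio = Original / Compressed
= 1000 / 700 = 1.43:1


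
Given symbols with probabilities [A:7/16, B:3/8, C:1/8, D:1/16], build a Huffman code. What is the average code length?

Huffman tree construction:
Combine smallest probabilities repeatedly
Resulting codes:
  A: 0 (length 1)
  B: 11 (length 2)
  C: 101 (length 3)
  D: 100 (length 3)
Average length = Σ p(s) × length(s) = 1.7500 bits


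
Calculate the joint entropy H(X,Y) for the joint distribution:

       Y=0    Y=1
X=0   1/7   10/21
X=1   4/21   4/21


H(X,Y) = -Σ p(x,y) log₂ p(x,y)
  p(0,0)=1/7: -0.1429 × log₂(0.1429) = 0.4011
  p(0,1)=10/21: -0.4762 × log₂(0.4762) = 0.5097
  p(1,0)=4/21: -0.1905 × log₂(0.1905) = 0.4557
  p(1,1)=4/21: -0.1905 × log₂(0.1905) = 0.4557
H(X,Y) = 1.8221 bits


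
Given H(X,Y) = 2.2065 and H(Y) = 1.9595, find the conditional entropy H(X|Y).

Chain rule: H(X,Y) = H(X|Y) + H(Y)
H(X|Y) = H(X,Y) - H(Y) = 2.2065 - 1.9595 = 0.247 bits


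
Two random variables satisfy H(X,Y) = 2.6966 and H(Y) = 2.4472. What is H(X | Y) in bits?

Chain rule: H(X,Y) = H(X|Y) + H(Y)
H(X|Y) = H(X,Y) - H(Y) = 2.6966 - 2.4472 = 0.2494 bits


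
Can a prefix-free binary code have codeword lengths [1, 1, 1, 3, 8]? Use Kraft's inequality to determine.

Kraft inequality: Σ 2^(-l_i) ≤ 1 for prefix-free code
Calculating: 2^(-1) + 2^(-1) + 2^(-1) + 2^(-3) + 2^(-8)
= 0.5 + 0.5 + 0.5 + 0.125 + 0.00390625
= 1.6289
Since 1.6289 > 1, prefix-free code does not exist


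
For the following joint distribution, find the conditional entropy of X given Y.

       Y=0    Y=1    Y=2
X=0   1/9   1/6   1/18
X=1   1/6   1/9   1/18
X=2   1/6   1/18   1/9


H(X|Y) = Σ_y p(y) H(X|Y=y)
  p(Y=0) = 4/9, H(X|Y=0) = 1.5613
  p(Y=1) = 1/3, H(X|Y=1) = 1.4591
  p(Y=2) = 2/9, H(X|Y=2) = 1.5000
H(X|Y) = 0.4444×1.5613 + 0.3333×1.4591 + 0.2222×1.5000 = 1.5136 bits


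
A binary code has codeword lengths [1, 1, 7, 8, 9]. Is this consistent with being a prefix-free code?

Kraft inequality: Σ 2^(-l_i) ≤ 1 for prefix-free code
Calculating: 2^(-1) + 2^(-1) + 2^(-7) + 2^(-8) + 2^(-9)
= 0.5 + 0.5 + 0.0078125 + 0.00390625 + 0.001953125
= 1.0137
Since 1.0137 > 1, prefix-free code does not exist


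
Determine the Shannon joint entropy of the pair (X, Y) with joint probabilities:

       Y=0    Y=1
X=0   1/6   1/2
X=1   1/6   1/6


H(X,Y) = -Σ p(x,y) log₂ p(x,y)
  p(0,0)=1/6: -0.1667 × log₂(0.1667) = 0.4308
  p(0,1)=1/2: -0.5000 × log₂(0.5000) = 0.5000
  p(1,0)=1/6: -0.1667 × log₂(0.1667) = 0.4308
  p(1,1)=1/6: -0.1667 × log₂(0.1667) = 0.4308
H(X,Y) = 1.7925 bits


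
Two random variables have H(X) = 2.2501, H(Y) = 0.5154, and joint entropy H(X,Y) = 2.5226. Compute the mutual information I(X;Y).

I(X;Y) = H(X) + H(Y) - H(X,Y)
I(X;Y) = 2.2501 + 0.5154 - 2.5226 = 0.2429 bits


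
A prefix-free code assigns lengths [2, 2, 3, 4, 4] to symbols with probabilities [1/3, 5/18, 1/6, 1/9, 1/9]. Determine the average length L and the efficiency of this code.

Average length L = Σ p_i × l_i = 2.6111 bits
Entropy H = 2.1769 bits
Efficiency η = H/L × 100% = 83.37%


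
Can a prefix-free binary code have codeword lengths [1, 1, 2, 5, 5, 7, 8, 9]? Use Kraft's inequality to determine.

Kraft inequality: Σ 2^(-l_i) ≤ 1 for prefix-free code
Calculating: 2^(-1) + 2^(-1) + 2^(-2) + 2^(-5) + 2^(-5) + 2^(-7) + 2^(-8) + 2^(-9)
= 0.5 + 0.5 + 0.25 + 0.03125 + 0.03125 + 0.0078125 + 0.00390625 + 0.001953125
= 1.3262
Since 1.3262 > 1, prefix-free code does not exist
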